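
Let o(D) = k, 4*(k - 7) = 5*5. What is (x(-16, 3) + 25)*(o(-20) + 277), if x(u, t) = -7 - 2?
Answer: 4644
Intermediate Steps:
x(u, t) = -9
k = 53/4 (k = 7 + (5*5)/4 = 7 + (¼)*25 = 7 + 25/4 = 53/4 ≈ 13.250)
o(D) = 53/4
(x(-16, 3) + 25)*(o(-20) + 277) = (-9 + 25)*(53/4 + 277) = 16*(1161/4) = 4644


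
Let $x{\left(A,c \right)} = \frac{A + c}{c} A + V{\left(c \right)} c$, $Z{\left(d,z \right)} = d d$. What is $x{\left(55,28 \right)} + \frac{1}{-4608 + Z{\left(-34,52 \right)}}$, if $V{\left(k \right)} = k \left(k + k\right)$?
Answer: $\frac{266208961}{6041} \approx 44067.0$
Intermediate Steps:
$Z{\left(d,z \right)} = d^{2}$
$V{\left(k \right)} = 2 k^{2}$ ($V{\left(k \right)} = k 2 k = 2 k^{2}$)
$x{\left(A,c \right)} = 2 c^{3} + \frac{A \left(A + c\right)}{c}$ ($x{\left(A,c \right)} = \frac{A + c}{c} A + 2 c^{2} c = \frac{A + c}{c} A + 2 c^{3} = \frac{A \left(A + c\right)}{c} + 2 c^{3} = 2 c^{3} + \frac{A \left(A + c\right)}{c}$)
$x{\left(55,28 \right)} + \frac{1}{-4608 + Z{\left(-34,52 \right)}} = \left(55 + 2 \cdot 28^{3} + \frac{55^{2}}{28}\right) + \frac{1}{-4608 + \left(-34\right)^{2}} = \left(55 + 2 \cdot 21952 + 3025 \cdot \frac{1}{28}\right) + \frac{1}{-4608 + 1156} = \left(55 + 43904 + \frac{3025}{28}\right) + \frac{1}{-3452} = \frac{1233877}{28} - \frac{1}{3452} = \frac{266208961}{6041}$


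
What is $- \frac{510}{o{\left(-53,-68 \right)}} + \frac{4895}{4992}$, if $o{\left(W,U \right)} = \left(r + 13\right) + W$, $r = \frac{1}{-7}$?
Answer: $\frac{19196935}{1402752} \approx 13.685$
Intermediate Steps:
$r = - \frac{1}{7} \approx -0.14286$
$o{\left(W,U \right)} = \frac{90}{7} + W$ ($o{\left(W,U \right)} = \left(- \frac{1}{7} + 13\right) + W = \frac{90}{7} + W$)
$- \frac{510}{o{\left(-53,-68 \right)}} + \frac{4895}{4992} = - \frac{510}{\frac{90}{7} - 53} + \frac{4895}{4992} = - \frac{510}{- \frac{281}{7}} + 4895 \cdot \frac{1}{4992} = \left(-510\right) \left(- \frac{7}{281}\right) + \frac{4895}{4992} = \frac{3570}{281} + \frac{4895}{4992} = \frac{19196935}{1402752}$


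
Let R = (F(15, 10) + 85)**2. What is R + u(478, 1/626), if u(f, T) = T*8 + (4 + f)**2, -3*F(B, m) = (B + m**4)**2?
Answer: 3148806287020738444/2817 ≈ 1.1178e+15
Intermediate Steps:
F(B, m) = -(B + m**4)**2/3
R = 10060083982000900/9 (R = (-(15 + 10**4)**2/3 + 85)**2 = (-(15 + 10000)**2/3 + 85)**2 = (-1/3*10015**2 + 85)**2 = (-1/3*100300225 + 85)**2 = (-100300225/3 + 85)**2 = (-100299970/3)**2 = 10060083982000900/9 ≈ 1.1178e+15)
u(f, T) = (4 + f)**2 + 8*T (u(f, T) = 8*T + (4 + f)**2 = (4 + f)**2 + 8*T)
R + u(478, 1/626) = 10060083982000900/9 + ((4 + 478)**2 + 8/626) = 10060083982000900/9 + (482**2 + 8*(1/626)) = 10060083982000900/9 + (232324 + 4/313) = 10060083982000900/9 + 72717416/313 = 3148806287020738444/2817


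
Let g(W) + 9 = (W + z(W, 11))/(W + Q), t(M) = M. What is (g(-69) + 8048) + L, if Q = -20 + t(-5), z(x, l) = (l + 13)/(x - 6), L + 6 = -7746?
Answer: 676183/2350 ≈ 287.74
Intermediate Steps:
L = -7752 (L = -6 - 7746 = -7752)
z(x, l) = (13 + l)/(-6 + x)
Q = -25 (Q = -20 - 5 = -25)
g(W) = -9 + (W + 24/(-6 + W))/(-25 + W) (g(W) = -9 + (W + (13 + 11)/(-6 + W))/(W - 25) = -9 + (W + 24/(-6 + W))/(-25 + W))
(g(-69) + 8048) + L = ((24 - (-225 + 8*(-69))*(-6 - 69))/((-25 - 69)*(-6 - 69)) + 8048) - 7752 = ((24 - 1*(-225 - 552)*(-75))/(-94*(-75)) + 8048) - 7752 = (-1/94*(-1/75)*(24 - 1*(-777)*(-75)) + 8048) - 7752 = (-1/94*(-1/75)*(24 - 58275) + 8048) - 7752 = (-1/94*(-1/75)*(-58251) + 8048) - 7752 = (-19417/2350 + 8048) - 7752 = 18893383/2350 - 7752 = 676183/2350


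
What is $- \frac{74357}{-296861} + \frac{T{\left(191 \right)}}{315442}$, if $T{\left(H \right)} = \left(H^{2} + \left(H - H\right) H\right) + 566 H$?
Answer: $\frac{66377562201}{93642427562} \approx 0.70884$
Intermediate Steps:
$T{\left(H \right)} = H^{2} + 566 H$ ($T{\left(H \right)} = \left(H^{2} + 0 H\right) + 566 H = \left(H^{2} + 0\right) + 566 H = H^{2} + 566 H$)
$- \frac{74357}{-296861} + \frac{T{\left(191 \right)}}{315442} = - \frac{74357}{-296861} + \frac{191 \left(566 + 191\right)}{315442} = \left(-74357\right) \left(- \frac{1}{296861}\right) + 191 \cdot 757 \cdot \frac{1}{315442} = \frac{74357}{296861} + 144587 \cdot \frac{1}{315442} = \frac{74357}{296861} + \frac{144587}{315442} = \frac{66377562201}{93642427562}$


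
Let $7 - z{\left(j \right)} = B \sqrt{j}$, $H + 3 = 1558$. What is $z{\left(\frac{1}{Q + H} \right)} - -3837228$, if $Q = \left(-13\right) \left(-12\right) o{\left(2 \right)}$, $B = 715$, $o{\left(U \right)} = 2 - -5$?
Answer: $3837235 - \frac{715 \sqrt{2647}}{2647} \approx 3.8372 \cdot 10^{6}$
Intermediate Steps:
$o{\left(U \right)} = 7$ ($o{\left(U \right)} = 2 + 5 = 7$)
$H = 1555$ ($H = -3 + 1558 = 1555$)
$Q = 1092$ ($Q = \left(-13\right) \left(-12\right) 7 = 156 \cdot 7 = 1092$)
$z{\left(j \right)} = 7 - 715 \sqrt{j}$
$z{\left(\frac{1}{Q + H} \right)} - -3837228 = \left(7 - 715 \sqrt{\frac{1}{1092 + 1555}}\right) - -3837228 = \left(7 - 715 \sqrt{\frac{1}{2647}}\right) + 3837228 = \left(7 - \frac{715}{\sqrt{2647}}\right) + 3837228 = \left(7 - 715 \frac{\sqrt{2647}}{2647}\right) + 3837228 = \left(7 - \frac{715 \sqrt{2647}}{2647}\right) + 3837228 = 3837235 - \frac{715 \sqrt{2647}}{2647}$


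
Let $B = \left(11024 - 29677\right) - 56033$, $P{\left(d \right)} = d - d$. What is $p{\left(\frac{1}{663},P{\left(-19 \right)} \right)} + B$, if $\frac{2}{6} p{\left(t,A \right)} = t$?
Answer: $- \frac{16505605}{221} \approx -74686.0$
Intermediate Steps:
$P{\left(d \right)} = 0$
$p{\left(t,A \right)} = 3 t$
$B = -74686$ ($B = \left(11024 - 29677\right) - 56033 = -18653 - 56033 = -74686$)
$p{\left(\frac{1}{663},P{\left(-19 \right)} \right)} + B = \frac{3}{663} - 74686 = 3 \cdot \frac{1}{663} - 74686 = \frac{1}{221} - 74686 = - \frac{16505605}{221}$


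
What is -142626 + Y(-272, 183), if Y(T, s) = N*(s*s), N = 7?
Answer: 91797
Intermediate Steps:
Y(T, s) = 7*s**2 (Y(T, s) = 7*(s*s) = 7*s**2)
-142626 + Y(-272, 183) = -142626 + 7*183**2 = -142626 + 7*33489 = -142626 + 234423 = 91797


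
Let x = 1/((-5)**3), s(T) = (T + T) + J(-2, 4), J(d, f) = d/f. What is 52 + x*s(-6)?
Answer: 521/10 ≈ 52.100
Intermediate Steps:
s(T) = -1/2 + 2*T (s(T) = (T + T) - 2/4 = 2*T - 2*1/4 = 2*T - 1/2 = -1/2 + 2*T)
x = -1/125 (x = 1/(-125) = -1/125 ≈ -0.0080000)
52 + x*s(-6) = 52 - (-1/2 + 2*(-6))/125 = 52 - (-1/2 - 12)/125 = 52 - 1/125*(-25/2) = 52 + 1/10 = 521/10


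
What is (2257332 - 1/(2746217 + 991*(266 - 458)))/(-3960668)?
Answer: -5769616438739/10123249571260 ≈ -0.56994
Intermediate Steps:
(2257332 - 1/(2746217 + 991*(266 - 458)))/(-3960668) = (2257332 - 1/(2746217 + 991*(-192)))*(-1/3960668) = (2257332 - 1/(2746217 - 190272))*(-1/3960668) = (2257332 - 1/2555945)*(-1/3960668) = (5769616438739/2555945)*(-1/3960668) = -5769616438739/10123249571260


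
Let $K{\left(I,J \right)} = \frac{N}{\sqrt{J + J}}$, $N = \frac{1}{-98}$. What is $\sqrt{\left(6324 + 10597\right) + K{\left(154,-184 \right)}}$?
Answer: $\frac{\sqrt{7017747856 + 46 i \sqrt{23}}}{644} \approx 130.08 + 2.0446 \cdot 10^{-6} i$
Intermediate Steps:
$N = - \frac{1}{98} \approx -0.010204$
$K{\left(I,J \right)} = - \frac{\sqrt{2}}{196 \sqrt{J}}$ ($K{\left(I,J \right)} = - \frac{1}{98 \sqrt{J + J}} = - \frac{1}{98 \sqrt{2 J}} = - \frac{1}{98 \sqrt{2} \sqrt{J}} = - \frac{\frac{1}{2} \sqrt{2} \frac{1}{\sqrt{J}}}{98} = - \frac{\sqrt{2}}{196 \sqrt{J}}$)
$\sqrt{\left(6324 + 10597\right) + K{\left(154,-184 \right)}} = \sqrt{\left(6324 + 10597\right) - \frac{\sqrt{2}}{196 \cdot 2 i \sqrt{46}}} = \sqrt{16921 - \frac{\sqrt{2} \left(- \frac{i \sqrt{46}}{92}\right)}{196}} = \sqrt{16921 + \frac{i \sqrt{23}}{9016}}$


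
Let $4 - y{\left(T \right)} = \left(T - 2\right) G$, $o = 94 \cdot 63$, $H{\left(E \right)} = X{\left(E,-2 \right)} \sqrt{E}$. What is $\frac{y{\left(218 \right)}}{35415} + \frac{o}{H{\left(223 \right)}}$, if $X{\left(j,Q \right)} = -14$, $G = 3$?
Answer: $- \frac{644}{35415} - \frac{423 \sqrt{223}}{223} \approx -28.344$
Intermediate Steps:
$H{\left(E \right)} = - 14 \sqrt{E}$
$o = 5922$
$y{\left(T \right)} = 10 - 3 T$ ($y{\left(T \right)} = 4 - \left(T - 2\right) 3 = 4 - \left(-2 + T\right) 3 = 4 - \left(-6 + 3 T\right) = 10 - 3 T$)
$\frac{y{\left(218 \right)}}{35415} + \frac{o}{H{\left(223 \right)}} = \frac{10 - 654}{35415} + \frac{5922}{\left(-14\right) \sqrt{223}} = \left(10 - 654\right) \frac{1}{35415} + 5922 \left(- \frac{\sqrt{223}}{3122}\right) = \left(-644\right) \frac{1}{35415} - \frac{423 \sqrt{223}}{223} = - \frac{644}{35415} - \frac{423 \sqrt{223}}{223}$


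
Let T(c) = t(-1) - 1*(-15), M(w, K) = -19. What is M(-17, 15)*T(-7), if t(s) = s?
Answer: -266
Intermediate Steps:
T(c) = 14 (T(c) = -1 - 1*(-15) = -1 + 15 = 14)
M(-17, 15)*T(-7) = -19*14 = -266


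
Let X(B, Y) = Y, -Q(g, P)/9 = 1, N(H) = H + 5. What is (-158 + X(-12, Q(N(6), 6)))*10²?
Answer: -16700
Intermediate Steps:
N(H) = 5 + H
Q(g, P) = -9 (Q(g, P) = -9*1 = -9)
(-158 + X(-12, Q(N(6), 6)))*10² = (-158 - 9)*10² = -167*100 = -16700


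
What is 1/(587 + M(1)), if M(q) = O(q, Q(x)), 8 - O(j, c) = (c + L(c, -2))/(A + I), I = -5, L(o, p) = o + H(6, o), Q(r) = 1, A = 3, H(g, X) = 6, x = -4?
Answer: 1/599 ≈ 0.0016694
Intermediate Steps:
L(o, p) = 6 + o (L(o, p) = o + 6 = 6 + o)
O(j, c) = 11 + c (O(j, c) = 8 - (c + (6 + c))/(3 - 5) = 8 - (6 + 2*c)/(-2) = 8 - (6 + 2*c)*(-1)/2 = 8 - (-3 - c) = 8 + (3 + c) = 11 + c)
M(q) = 12 (M(q) = 11 + 1 = 12)
1/(587 + M(1)) = 1/(587 + 12) = 1/599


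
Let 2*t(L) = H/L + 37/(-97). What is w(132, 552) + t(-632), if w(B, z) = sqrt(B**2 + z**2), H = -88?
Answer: -928/7663 + 12*sqrt(2237) ≈ 567.44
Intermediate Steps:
t(L) = -37/194 - 44/L (t(L) = (-88/L + 37/(-97))/2 = (-88/L + 37*(-1/97))/2 = (-88/L - 37/97)/2 = (-37/97 - 88/L)/2 = -37/194 - 44/L)
w(132, 552) + t(-632) = sqrt(132**2 + 552**2) + (-37/194 - 44/(-632)) = sqrt(17424 + 304704) + (-37/194 - 44*(-1/632)) = sqrt(322128) + (-37/194 + 11/158) = 12*sqrt(2237) - 928/7663 = -928/7663 + 12*sqrt(2237)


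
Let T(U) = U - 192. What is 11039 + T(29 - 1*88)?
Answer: 10788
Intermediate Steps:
T(U) = -192 + U
11039 + T(29 - 1*88) = 11039 + (-192 + (29 - 1*88)) = 11039 + (-192 + (29 - 88)) = 11039 + (-192 - 59) = 11039 - 251 = 10788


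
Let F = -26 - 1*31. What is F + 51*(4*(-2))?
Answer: -465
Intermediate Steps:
F = -57 (F = -26 - 31 = -57)
F + 51*(4*(-2)) = -57 + 51*(4*(-2)) = -57 + 51*(-8) = -57 - 408 = -465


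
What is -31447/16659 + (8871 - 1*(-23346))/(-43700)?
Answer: -1910936903/727998300 ≈ -2.6249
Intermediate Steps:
-31447/16659 + (8871 - 1*(-23346))/(-43700) = -31447*1/16659 + (8871 + 23346)*(-1/43700) = -31447/16659 + 32217*(-1/43700) = -31447/16659 - 32217/43700 = -1910936903/727998300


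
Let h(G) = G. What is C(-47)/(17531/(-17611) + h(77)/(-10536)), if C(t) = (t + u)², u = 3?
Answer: -359223824256/186062663 ≈ -1930.7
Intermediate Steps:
C(t) = (3 + t)² (C(t) = (t + 3)² = (3 + t)²)
C(-47)/(17531/(-17611) + h(77)/(-10536)) = (3 - 47)²/(17531/(-17611) + 77/(-10536)) = (-44)²/(17531*(-1/17611) + 77*(-1/10536)) = 1936/(-17531/17611 - 77/10536) = 1936/(-186062663/185549496) = 1936*(-185549496/186062663) = -359223824256/186062663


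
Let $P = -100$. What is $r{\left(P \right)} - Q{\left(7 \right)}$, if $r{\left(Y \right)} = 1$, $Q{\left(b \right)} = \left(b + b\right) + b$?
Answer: $-20$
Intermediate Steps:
$Q{\left(b \right)} = 3 b$ ($Q{\left(b \right)} = 2 b + b = 3 b$)
$r{\left(P \right)} - Q{\left(7 \right)} = 1 - 3 \cdot 7 = 1 - 21 = -20$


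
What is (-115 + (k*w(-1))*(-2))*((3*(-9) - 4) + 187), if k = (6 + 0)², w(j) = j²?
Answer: -29172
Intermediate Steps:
k = 36 (k = 6² = 36)
(-115 + (k*w(-1))*(-2))*((3*(-9) - 4) + 187) = (-115 + (36*(-1)²)*(-2))*((3*(-9) - 4) + 187) = (-115 + (36*1)*(-2))*((-27 - 4) + 187) = (-115 + 36*(-2))*(-31 + 187) = (-115 - 72)*156 = -187*156 = -29172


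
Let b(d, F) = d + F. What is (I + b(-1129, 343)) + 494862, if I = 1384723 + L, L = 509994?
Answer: 2388793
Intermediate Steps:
b(d, F) = F + d
I = 1894717 (I = 1384723 + 509994 = 1894717)
(I + b(-1129, 343)) + 494862 = (1894717 + (343 - 1129)) + 494862 = (1894717 - 786) + 494862 = 1893931 + 494862 = 2388793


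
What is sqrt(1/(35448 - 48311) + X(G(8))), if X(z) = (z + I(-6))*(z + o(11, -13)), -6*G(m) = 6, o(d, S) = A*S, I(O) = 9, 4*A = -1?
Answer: sqrt(2978208979)/12863 ≈ 4.2426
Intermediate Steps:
A = -1/4 (A = (1/4)*(-1) = -1/4 ≈ -0.25000)
o(d, S) = -S/4
G(m) = -1 (G(m) = -1/6*6 = -1)
X(z) = (9 + z)*(13/4 + z) (X(z) = (z + 9)*(z - 1/4*(-13)) = (9 + z)*(z + 13/4) = (9 + z)*(13/4 + z))
sqrt(1/(35448 - 48311) + X(G(8))) = sqrt(1/(35448 - 48311) + (117/4 + (-1)**2 + (49/4)*(-1))) = sqrt(1/(-12863) + (117/4 + 1 - 49/4)) = sqrt(-1/12863 + 18) = sqrt(231533/12863) = sqrt(2978208979)/12863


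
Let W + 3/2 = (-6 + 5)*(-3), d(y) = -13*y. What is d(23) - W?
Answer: -601/2 ≈ -300.50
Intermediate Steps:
W = 3/2 (W = -3/2 + (-6 + 5)*(-3) = -3/2 - 1*(-3) = -3/2 + 3 = 3/2 ≈ 1.5000)
d(23) - W = -13*23 - 1*3/2 = -299 - 3/2 = -601/2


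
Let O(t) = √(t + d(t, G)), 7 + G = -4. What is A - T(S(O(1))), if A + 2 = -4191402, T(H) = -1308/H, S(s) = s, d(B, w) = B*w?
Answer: -4191404 - 654*I*√10/5 ≈ -4.1914e+6 - 413.63*I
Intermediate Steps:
G = -11 (G = -7 - 4 = -11)
O(t) = √10*√(-t) (O(t) = √(t + t*(-11)) = √(t - 11*t) = √(-10*t) = √10*√(-t))
A = -4191404 (A = -2 - 4191402 = -4191404)
A - T(S(O(1))) = -4191404 - (-1308)/(√10*√(-1*1)) = -4191404 - (-1308)/(√10*√(-1)) = -4191404 - (-1308)/(√10*I) = -4191404 - (-1308)/(I*√10) = -4191404 - (-1308)*(-I*√10/10) = -4191404 - 654*I*√10/5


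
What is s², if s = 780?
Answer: 608400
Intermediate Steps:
s² = 780² = 608400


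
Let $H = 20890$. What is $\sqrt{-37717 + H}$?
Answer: $i \sqrt{16827} \approx 129.72 i$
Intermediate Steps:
$\sqrt{-37717 + H} = \sqrt{-37717 + 20890} = \sqrt{-16827} = i \sqrt{16827}$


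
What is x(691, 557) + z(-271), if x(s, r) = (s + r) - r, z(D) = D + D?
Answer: 149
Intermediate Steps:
z(D) = 2*D
x(s, r) = s (x(s, r) = (r + s) - r = s)
x(691, 557) + z(-271) = 691 + 2*(-271) = 691 - 542 = 149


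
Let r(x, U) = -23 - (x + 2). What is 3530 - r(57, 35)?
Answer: 3612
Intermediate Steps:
r(x, U) = -25 - x (r(x, U) = -23 - (2 + x) = -23 + (-2 - x) = -25 - x)
3530 - r(57, 35) = 3530 - (-25 - 1*57) = 3530 - (-25 - 57) = 3530 - 1*(-82) = 3530 + 82 = 3612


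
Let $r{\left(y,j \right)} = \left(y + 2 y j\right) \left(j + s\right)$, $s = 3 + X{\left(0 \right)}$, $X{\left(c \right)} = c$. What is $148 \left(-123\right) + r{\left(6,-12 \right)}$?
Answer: $-16962$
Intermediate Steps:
$s = 3$ ($s = 3 + 0 = 3$)
$r{\left(y,j \right)} = \left(3 + j\right) \left(y + 2 j y\right)$ ($r{\left(y,j \right)} = \left(y + 2 y j\right) \left(j + 3\right) = \left(y + 2 j y\right) \left(3 + j\right) = \left(3 + j\right) \left(y + 2 j y\right)$)
$148 \left(-123\right) + r{\left(6,-12 \right)} = 148 \left(-123\right) + 6 \left(3 + 2 \left(-12\right)^{2} + 7 \left(-12\right)\right) = -18204 + 6 \left(3 + 2 \cdot 144 - 84\right) = -18204 + 6 \left(3 + 288 - 84\right) = -18204 + 6 \cdot 207 = -18204 + 1242 = -16962$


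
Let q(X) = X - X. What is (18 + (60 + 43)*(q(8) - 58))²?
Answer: 35473936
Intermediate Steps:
q(X) = 0
(18 + (60 + 43)*(q(8) - 58))² = (18 + (60 + 43)*(0 - 58))² = (18 + 103*(-58))² = (18 - 5974)² = (-5956)² = 35473936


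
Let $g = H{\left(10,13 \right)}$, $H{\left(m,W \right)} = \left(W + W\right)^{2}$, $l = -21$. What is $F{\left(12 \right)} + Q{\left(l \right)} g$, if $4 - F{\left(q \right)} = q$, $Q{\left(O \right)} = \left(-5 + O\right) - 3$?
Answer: $-19612$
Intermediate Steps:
$Q{\left(O \right)} = -8 + O$
$H{\left(m,W \right)} = 4 W^{2}$ ($H{\left(m,W \right)} = \left(2 W\right)^{2} = 4 W^{2}$)
$g = 676$ ($g = 4 \cdot 13^{2} = 4 \cdot 169 = 676$)
$F{\left(q \right)} = 4 - q$
$F{\left(12 \right)} + Q{\left(l \right)} g = \left(4 - 12\right) + \left(-8 - 21\right) 676 = \left(4 - 12\right) - 19604 = -8 - 19604 = -19612$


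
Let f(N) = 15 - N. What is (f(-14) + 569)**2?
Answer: 357604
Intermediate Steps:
(f(-14) + 569)**2 = ((15 - 1*(-14)) + 569)**2 = ((15 + 14) + 569)**2 = (29 + 569)**2 = 598**2 = 357604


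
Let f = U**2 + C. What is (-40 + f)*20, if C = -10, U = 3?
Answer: -820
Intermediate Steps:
f = -1 (f = 3**2 - 10 = 9 - 10 = -1)
(-40 + f)*20 = (-40 - 1)*20 = -41*20 = -820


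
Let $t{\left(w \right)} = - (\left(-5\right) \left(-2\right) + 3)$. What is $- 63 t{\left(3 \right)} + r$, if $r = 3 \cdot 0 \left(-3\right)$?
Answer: $819$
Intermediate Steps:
$t{\left(w \right)} = -13$ ($t{\left(w \right)} = - (10 + 3) = \left(-1\right) 13 = -13$)
$r = 0$ ($r = 0 \left(-3\right) = 0$)
$- 63 t{\left(3 \right)} + r = \left(-63\right) \left(-13\right) + 0 = 819 + 0 = 819$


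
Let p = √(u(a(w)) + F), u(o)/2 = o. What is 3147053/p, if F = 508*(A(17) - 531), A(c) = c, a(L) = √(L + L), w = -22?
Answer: 3147053/(2*√(-65278 + I*√11)) ≈ 0.15646 - 6158.7*I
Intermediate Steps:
a(L) = √2*√L (a(L) = √(2*L) = √2*√L)
u(o) = 2*o
F = -261112 (F = 508*(17 - 531) = 508*(-514) = -261112)
p = √(-261112 + 4*I*√11) (p = √(2*(√2*√(-22)) - 261112) = √(2*(√2*(I*√22)) - 261112) = √(2*(2*I*√11) - 261112) = √(4*I*√11 - 261112) = √(-261112 + 4*I*√11) ≈ 0.013 + 510.99*I)
3147053/p = 3147053/((2*√(-65278 + I*√11))) = 3147053*(1/(2*√(-65278 + I*√11))) = 3147053/(2*√(-65278 + I*√11))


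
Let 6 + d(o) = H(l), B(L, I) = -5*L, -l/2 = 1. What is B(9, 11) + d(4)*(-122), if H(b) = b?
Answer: 931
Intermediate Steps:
l = -2 (l = -2*1 = -2)
d(o) = -8 (d(o) = -6 - 2 = -8)
B(9, 11) + d(4)*(-122) = -5*9 - 8*(-122) = -45 + 976 = 931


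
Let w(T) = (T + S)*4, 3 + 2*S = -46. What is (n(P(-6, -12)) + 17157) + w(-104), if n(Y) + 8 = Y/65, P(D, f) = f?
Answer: 1081263/65 ≈ 16635.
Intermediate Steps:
S = -49/2 (S = -3/2 + (½)*(-46) = -3/2 - 23 = -49/2 ≈ -24.500)
n(Y) = -8 + Y/65
w(T) = -98 + 4*T (w(T) = (T - 49/2)*4 = (-49/2 + T)*4 = -98 + 4*T)
(n(P(-6, -12)) + 17157) + w(-104) = ((-8 + (1/65)*(-12)) + 17157) + (-98 + 4*(-104)) = ((-8 - 12/65) + 17157) + (-98 - 416) = (-532/65 + 17157) - 514 = 1114673/65 - 514 = 1081263/65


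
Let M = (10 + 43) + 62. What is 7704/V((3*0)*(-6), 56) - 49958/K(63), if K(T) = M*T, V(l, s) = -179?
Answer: -64757962/1296855 ≈ -49.935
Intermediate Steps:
M = 115 (M = 53 + 62 = 115)
K(T) = 115*T
7704/V((3*0)*(-6), 56) - 49958/K(63) = 7704/(-179) - 49958/(115*63) = 7704*(-1/179) - 49958/7245 = -7704/179 - 49958*1/7245 = -7704/179 - 49958/7245 = -64757962/1296855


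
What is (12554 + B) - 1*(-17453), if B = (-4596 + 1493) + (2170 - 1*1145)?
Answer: 27929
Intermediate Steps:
B = -2078 (B = -3103 + (2170 - 1145) = -3103 + 1025 = -2078)
(12554 + B) - 1*(-17453) = (12554 - 2078) - 1*(-17453) = 10476 + 17453 = 27929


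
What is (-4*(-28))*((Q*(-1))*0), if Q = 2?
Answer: 0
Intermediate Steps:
(-4*(-28))*((Q*(-1))*0) = (-4*(-28))*((2*(-1))*0) = 112*(-2*0) = 112*0 = 0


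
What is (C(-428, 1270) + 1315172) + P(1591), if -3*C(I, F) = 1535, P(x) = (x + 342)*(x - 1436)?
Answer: 4842826/3 ≈ 1.6143e+6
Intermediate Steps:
P(x) = (-1436 + x)*(342 + x) (P(x) = (342 + x)*(-1436 + x) = (-1436 + x)*(342 + x))
C(I, F) = -1535/3 (C(I, F) = -1/3*1535 = -1535/3)
(C(-428, 1270) + 1315172) + P(1591) = (-1535/3 + 1315172) + (-491112 + 1591**2 - 1094*1591) = 3943981/3 + (-491112 + 2531281 - 1740554) = 3943981/3 + 299615 = 4842826/3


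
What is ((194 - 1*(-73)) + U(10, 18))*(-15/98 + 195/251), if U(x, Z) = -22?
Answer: 76725/502 ≈ 152.84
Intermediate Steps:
((194 - 1*(-73)) + U(10, 18))*(-15/98 + 195/251) = ((194 - 1*(-73)) - 22)*(-15/98 + 195/251) = ((194 + 73) - 22)*(-15*1/98 + 195*(1/251)) = (267 - 22)*(-15/98 + 195/251) = 245*(15345/24598) = 76725/502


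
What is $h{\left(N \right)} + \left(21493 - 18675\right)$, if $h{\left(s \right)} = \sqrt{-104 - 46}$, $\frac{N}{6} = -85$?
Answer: $2818 + 5 i \sqrt{6} \approx 2818.0 + 12.247 i$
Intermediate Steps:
$N = -510$ ($N = 6 \left(-85\right) = -510$)
$h{\left(s \right)} = 5 i \sqrt{6}$ ($h{\left(s \right)} = \sqrt{-150} = 5 i \sqrt{6}$)
$h{\left(N \right)} + \left(21493 - 18675\right) = 5 i \sqrt{6} + \left(21493 - 18675\right) = 5 i \sqrt{6} + 2818 = 2818 + 5 i \sqrt{6}$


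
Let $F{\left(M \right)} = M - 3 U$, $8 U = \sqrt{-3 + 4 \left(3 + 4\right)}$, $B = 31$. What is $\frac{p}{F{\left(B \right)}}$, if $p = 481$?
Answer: $\frac{3848}{233} \approx 16.515$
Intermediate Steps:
$U = \frac{5}{8}$ ($U = \frac{\sqrt{-3 + 4 \left(3 + 4\right)}}{8} = \frac{\sqrt{-3 + 4 \cdot 7}}{8} = \frac{\sqrt{-3 + 28}}{8} = \frac{\sqrt{25}}{8} = \frac{1}{8} \cdot 5 = \frac{5}{8} \approx 0.625$)
$F{\left(M \right)} = - \frac{15}{8} + M$ ($F{\left(M \right)} = M - \frac{15}{8} = - \frac{15}{8} + M$)
$\frac{p}{F{\left(B \right)}} = \frac{481}{- \frac{15}{8} + 31} = \frac{481}{\frac{233}{8}} = 481 \cdot \frac{8}{233} = \frac{3848}{233}$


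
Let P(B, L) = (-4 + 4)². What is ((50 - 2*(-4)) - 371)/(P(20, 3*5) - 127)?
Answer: 313/127 ≈ 2.4646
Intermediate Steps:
P(B, L) = 0 (P(B, L) = 0² = 0)
((50 - 2*(-4)) - 371)/(P(20, 3*5) - 127) = ((50 - 2*(-4)) - 371)/(0 - 127) = ((50 - 1*(-8)) - 371)/(-127) = ((50 + 8) - 371)*(-1/127) = (58 - 371)*(-1/127) = -313*(-1/127) = 313/127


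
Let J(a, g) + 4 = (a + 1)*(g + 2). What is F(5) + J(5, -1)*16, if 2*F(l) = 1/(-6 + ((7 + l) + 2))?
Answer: 513/16 ≈ 32.063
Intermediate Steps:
J(a, g) = -4 + (1 + a)*(2 + g) (J(a, g) = -4 + (a + 1)*(g + 2) = -4 + (1 + a)*(2 + g))
F(l) = 1/(2*(3 + l)) (F(l) = 1/(2*(-6 + ((7 + l) + 2))) = 1/(2*(-6 + (9 + l))) = 1/(2*(3 + l)))
F(5) + J(5, -1)*16 = 1/(2*(3 + 5)) + (-2 - 1 + 2*5 + 5*(-1))*16 = (½)/8 + (-2 - 1 + 10 - 5)*16 = (½)*(⅛) + 2*16 = 1/16 + 32 = 513/16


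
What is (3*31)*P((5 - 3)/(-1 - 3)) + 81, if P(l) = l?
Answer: 69/2 ≈ 34.500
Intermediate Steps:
(3*31)*P((5 - 3)/(-1 - 3)) + 81 = (3*31)*((5 - 3)/(-1 - 3)) + 81 = 93*(2/(-4)) + 81 = 93*(2*(-¼)) + 81 = 93*(-½) + 81 = -93/2 + 81 = 69/2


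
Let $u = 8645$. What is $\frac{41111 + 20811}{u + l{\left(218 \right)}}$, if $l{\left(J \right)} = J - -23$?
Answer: $\frac{30961}{4443} \approx 6.9685$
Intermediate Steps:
$l{\left(J \right)} = 23 + J$ ($l{\left(J \right)} = J + 23 = 23 + J$)
$\frac{41111 + 20811}{u + l{\left(218 \right)}} = \frac{41111 + 20811}{8645 + \left(23 + 218\right)} = \frac{61922}{8645 + 241} = \frac{61922}{8886} = 61922 \cdot \frac{1}{8886} = \frac{30961}{4443}$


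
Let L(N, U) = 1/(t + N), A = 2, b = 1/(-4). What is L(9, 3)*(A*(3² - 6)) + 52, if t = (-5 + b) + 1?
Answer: 1012/19 ≈ 53.263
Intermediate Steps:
b = -¼ (b = 1*(-¼) = -¼ ≈ -0.25000)
t = -17/4 (t = (-5 - ¼) + 1 = -21/4 + 1 = -17/4 ≈ -4.2500)
L(N, U) = 1/(-17/4 + N)
L(9, 3)*(A*(3² - 6)) + 52 = (4/(-17 + 4*9))*(2*(3² - 6)) + 52 = (4/(-17 + 36))*(2*(9 - 6)) + 52 = (4/19)*(2*3) + 52 = (4*(1/19))*6 + 52 = (4/19)*6 + 52 = 24/19 + 52 = 1012/19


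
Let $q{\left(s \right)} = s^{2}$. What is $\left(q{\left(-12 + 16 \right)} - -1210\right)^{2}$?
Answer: $1503076$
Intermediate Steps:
$\left(q{\left(-12 + 16 \right)} - -1210\right)^{2} = \left(\left(-12 + 16\right)^{2} - -1210\right)^{2} = \left(4^{2} + 1210\right)^{2} = \left(16 + 1210\right)^{2} = 1226^{2} = 1503076$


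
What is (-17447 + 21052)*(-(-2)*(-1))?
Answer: -7210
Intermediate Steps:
(-17447 + 21052)*(-(-2)*(-1)) = 3605*(-1*2) = 3605*(-2) = -7210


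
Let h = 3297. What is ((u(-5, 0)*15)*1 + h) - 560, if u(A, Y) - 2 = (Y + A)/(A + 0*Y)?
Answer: 2782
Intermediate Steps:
u(A, Y) = 2 + (A + Y)/A (u(A, Y) = 2 + (Y + A)/(A + 0*Y) = 2 + (A + Y)/(A + 0) = 2 + (A + Y)/A)
((u(-5, 0)*15)*1 + h) - 560 = (((3 + 0/(-5))*15)*1 + 3297) - 560 = (((3 + 0*(-⅕))*15)*1 + 3297) - 560 = (((3 + 0)*15)*1 + 3297) - 560 = ((3*15)*1 + 3297) - 560 = (45*1 + 3297) - 560 = (45 + 3297) - 560 = 3342 - 560 = 2782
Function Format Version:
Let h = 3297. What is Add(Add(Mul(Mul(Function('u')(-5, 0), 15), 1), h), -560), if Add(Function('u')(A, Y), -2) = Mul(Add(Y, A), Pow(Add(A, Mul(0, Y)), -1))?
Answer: 2782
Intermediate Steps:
Function('u')(A, Y) = Add(2, Mul(Pow(A, -1), Add(A, Y))) (Function('u')(A, Y) = Add(2, Mul(Add(Y, A), Pow(Add(A, Mul(0, Y)), -1))) = Add(2, Mul(Add(A, Y), Pow(Add(A, 0), -1))) = Add(2, Mul(Add(A, Y), Pow(A, -1))) = Add(2, Mul(Pow(A, -1), Add(A, Y))))
Add(Add(Mul(Mul(Function('u')(-5, 0), 15), 1), h), -560) = Add(Add(Mul(Mul(Add(3, Mul(0, Pow(-5, -1))), 15), 1), 3297), -560) = Add(Add(Mul(Mul(Add(3, Mul(0, Rational(-1, 5))), 15), 1), 3297), -560) = Add(Add(Mul(Mul(Add(3, 0), 15), 1), 3297), -560) = Add(Add(Mul(Mul(3, 15), 1), 3297), -560) = Add(Add(Mul(45, 1), 3297), -560) = Add(Add(45, 3297), -560) = Add(3342, -560) = 2782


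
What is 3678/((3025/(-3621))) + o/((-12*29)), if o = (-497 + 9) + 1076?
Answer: -386371327/87725 ≈ -4404.3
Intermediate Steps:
o = 588 (o = -488 + 1076 = 588)
3678/((3025/(-3621))) + o/((-12*29)) = 3678/((3025/(-3621))) + 588/((-12*29)) = 3678/((3025*(-1/3621))) + 588/(-348) = 3678/(-3025/3621) + 588*(-1/348) = 3678*(-3621/3025) - 49/29 = -13318038/3025 - 49/29 = -386371327/87725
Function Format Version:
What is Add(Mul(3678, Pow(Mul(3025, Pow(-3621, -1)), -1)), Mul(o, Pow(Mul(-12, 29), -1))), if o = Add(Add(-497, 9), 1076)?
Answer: Rational(-386371327, 87725) ≈ -4404.3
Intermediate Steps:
o = 588 (o = Add(-488, 1076) = 588)
Add(Mul(3678, Pow(Mul(3025, Pow(-3621, -1)), -1)), Mul(o, Pow(Mul(-12, 29), -1))) = Add(Mul(3678, Pow(Mul(3025, Pow(-3621, -1)), -1)), Mul(588, Pow(Mul(-12, 29), -1))) = Add(Mul(3678, Pow(Mul(3025, Rational(-1, 3621)), -1)), Mul(588, Pow(-348, -1))) = Add(Mul(3678, Pow(Rational(-3025, 3621), -1)), Mul(588, Rational(-1, 348))) = Add(Mul(3678, Rational(-3621, 3025)), Rational(-49, 29)) = Add(Rational(-13318038, 3025), Rational(-49, 29)) = Rational(-386371327, 87725)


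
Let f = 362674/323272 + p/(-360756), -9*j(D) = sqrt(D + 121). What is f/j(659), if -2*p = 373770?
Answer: -3984406443*sqrt(195)/105284033140 ≈ -0.52847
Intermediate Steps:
p = -186885 (p = -1/2*373770 = -186885)
j(D) = -sqrt(121 + D)/9 (j(D) = -sqrt(D + 121)/9 = -sqrt(121 + D)/9)
f = 1328135481/809877178 (f = 362674/323272 - 186885/(-360756) = 362674*(1/323272) - 186885*(-1/360756) = 181337/161636 + 20765/40084 = 1328135481/809877178 ≈ 1.6399)
f/j(659) = 1328135481/(809877178*((-sqrt(121 + 659)/9))) = 1328135481/(809877178*((-2*sqrt(195)/9))) = 1328135481*(-3*sqrt(195)/130)/809877178 = -3984406443*sqrt(195)/105284033140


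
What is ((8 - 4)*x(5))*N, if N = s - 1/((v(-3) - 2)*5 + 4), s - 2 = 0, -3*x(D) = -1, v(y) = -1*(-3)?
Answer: 68/27 ≈ 2.5185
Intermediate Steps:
v(y) = 3
x(D) = ⅓ (x(D) = -⅓*(-1) = ⅓)
s = 2 (s = 2 + 0 = 2)
N = 17/9 (N = 2 - 1/((3 - 2)*5 + 4) = 2 - 1/(1*5 + 4) = 2 - 1/(5 + 4) = 2 - 1/9 = 2 - 1*⅑ = 2 - ⅑ = 17/9 ≈ 1.8889)
((8 - 4)*x(5))*N = ((8 - 4)*(⅓))*(17/9) = (4*(⅓))*(17/9) = (4/3)*(17/9) = 68/27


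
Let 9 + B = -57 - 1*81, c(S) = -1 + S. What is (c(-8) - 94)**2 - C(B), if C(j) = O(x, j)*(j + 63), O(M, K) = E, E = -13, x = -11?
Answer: 9517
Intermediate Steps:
O(M, K) = -13
B = -147 (B = -9 + (-57 - 1*81) = -9 + (-57 - 81) = -9 - 138 = -147)
C(j) = -819 - 13*j (C(j) = -13*(j + 63) = -13*(63 + j) = -819 - 13*j)
(c(-8) - 94)**2 - C(B) = ((-1 - 8) - 94)**2 - (-819 - 13*(-147)) = (-9 - 94)**2 - (-819 + 1911) = (-103)**2 - 1*1092 = 10609 - 1092 = 9517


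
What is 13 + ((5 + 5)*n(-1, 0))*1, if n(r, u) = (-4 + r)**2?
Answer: 263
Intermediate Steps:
13 + ((5 + 5)*n(-1, 0))*1 = 13 + ((5 + 5)*(-4 - 1)**2)*1 = 13 + (10*(-5)**2)*1 = 13 + (10*25)*1 = 13 + 250*1 = 13 + 250 = 263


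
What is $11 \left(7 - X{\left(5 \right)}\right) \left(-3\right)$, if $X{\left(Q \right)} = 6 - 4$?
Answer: $-165$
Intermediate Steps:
$X{\left(Q \right)} = 2$
$11 \left(7 - X{\left(5 \right)}\right) \left(-3\right) = 11 \left(7 - 2\right) \left(-3\right) = 11 \cdot 5 \left(-3\right) = 55 \left(-3\right) = -165$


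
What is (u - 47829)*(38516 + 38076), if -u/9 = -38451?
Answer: 22842032160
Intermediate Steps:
u = 346059 (u = -9*(-38451) = 346059)
(u - 47829)*(38516 + 38076) = (346059 - 47829)*(38516 + 38076) = 298230*76592 = 22842032160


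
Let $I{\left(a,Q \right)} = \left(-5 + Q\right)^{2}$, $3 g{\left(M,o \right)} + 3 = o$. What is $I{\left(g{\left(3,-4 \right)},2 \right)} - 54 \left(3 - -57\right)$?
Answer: $-3231$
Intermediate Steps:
$g{\left(M,o \right)} = -1 + \frac{o}{3}$
$I{\left(g{\left(3,-4 \right)},2 \right)} - 54 \left(3 - -57\right) = \left(-5 + 2\right)^{2} - 54 \left(3 - -57\right) = \left(-3\right)^{2} - 54 \left(3 + 57\right) = 9 - 3240 = -3231$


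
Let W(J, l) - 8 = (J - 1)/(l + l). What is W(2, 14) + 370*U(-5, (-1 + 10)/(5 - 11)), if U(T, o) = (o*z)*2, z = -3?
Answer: 93465/28 ≈ 3338.0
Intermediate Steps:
W(J, l) = 8 + (-1 + J)/(2*l) (W(J, l) = 8 + (J - 1)/(l + l) = 8 + (-1 + J)/((2*l)) = 8 + (-1 + J)*(1/(2*l)) = 8 + (-1 + J)/(2*l))
U(T, o) = -6*o (U(T, o) = (o*(-3))*2 = -3*o*2 = -6*o)
W(2, 14) + 370*U(-5, (-1 + 10)/(5 - 11)) = (½)*(-1 + 2 + 16*14)/14 + 370*(-6*(-1 + 10)/(5 - 11)) = (½)*(1/14)*(-1 + 2 + 224) + 370*(-54/(-6)) = (½)*(1/14)*225 + 370*(-54*(-1)/6) = 225/28 + 370*(-6*(-3/2)) = 225/28 + 370*9 = 225/28 + 3330 = 93465/28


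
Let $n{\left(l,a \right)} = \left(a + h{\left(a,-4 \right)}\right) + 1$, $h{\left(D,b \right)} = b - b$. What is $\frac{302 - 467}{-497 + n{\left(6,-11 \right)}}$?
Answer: $\frac{55}{169} \approx 0.32544$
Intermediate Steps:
$h{\left(D,b \right)} = 0$
$n{\left(l,a \right)} = 1 + a$ ($n{\left(l,a \right)} = \left(a + 0\right) + 1 = a + 1 = 1 + a$)
$\frac{302 - 467}{-497 + n{\left(6,-11 \right)}} = \frac{302 - 467}{-497 + \left(1 - 11\right)} = - \frac{165}{-497 - 10} = - \frac{165}{-507} = \left(-165\right) \left(- \frac{1}{507}\right) = \frac{55}{169}$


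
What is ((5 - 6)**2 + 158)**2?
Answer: 25281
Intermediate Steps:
((5 - 6)**2 + 158)**2 = ((-1)**2 + 158)**2 = (1 + 158)**2 = 159**2 = 25281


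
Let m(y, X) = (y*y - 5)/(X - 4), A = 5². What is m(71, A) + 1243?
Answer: 31139/21 ≈ 1482.8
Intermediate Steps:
A = 25
m(y, X) = (-5 + y²)/(-4 + X) (m(y, X) = (y² - 5)/(-4 + X) = (-5 + y²)/(-4 + X))
m(71, A) + 1243 = (-5 + 71²)/(-4 + 25) + 1243 = (-5 + 5041)/21 + 1243 = (1/21)*5036 + 1243 = 5036/21 + 1243 = 31139/21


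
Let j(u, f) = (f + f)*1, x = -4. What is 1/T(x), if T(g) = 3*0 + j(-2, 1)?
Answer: 1/2 ≈ 0.50000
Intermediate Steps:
j(u, f) = 2*f (j(u, f) = (2*f)*1 = 2*f)
T(g) = 2 (T(g) = 3*0 + 2*1 = 0 + 2 = 2)
1/T(x) = 1/2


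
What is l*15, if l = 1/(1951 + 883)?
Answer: 15/2834 ≈ 0.0052929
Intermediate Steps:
l = 1/2834 ≈ 0.00035286
l*15 = (1/2834)*15 = 15/2834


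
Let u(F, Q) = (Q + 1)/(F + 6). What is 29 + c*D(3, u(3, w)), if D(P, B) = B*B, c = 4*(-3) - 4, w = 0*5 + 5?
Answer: 197/9 ≈ 21.889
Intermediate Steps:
w = 5 (w = 0 + 5 = 5)
c = -16 (c = -12 - 4 = -16)
u(F, Q) = (1 + Q)/(6 + F)
D(P, B) = B**2
29 + c*D(3, u(3, w)) = 29 - 16*(1 + 5)**2/(6 + 3)**2 = 29 - 16*(6/9)**2 = 29 - 16*((1/9)*6)**2 = 29 - 16*(2/3)**2 = 29 - 16*4/9 = 29 - 64/9 = 197/9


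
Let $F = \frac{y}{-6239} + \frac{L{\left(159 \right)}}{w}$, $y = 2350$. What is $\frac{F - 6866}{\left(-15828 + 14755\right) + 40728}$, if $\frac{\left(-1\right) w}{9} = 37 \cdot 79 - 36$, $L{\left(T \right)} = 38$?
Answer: $- \frac{1113094392574}{6428390241735} \approx -0.17315$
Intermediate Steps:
$w = -25983$ ($w = - 9 \left(37 \cdot 79 - 36\right) = - 9 \left(2923 - 36\right) = \left(-9\right) 2887 = -25983$)
$F = - \frac{61297132}{162107937}$ ($F = \frac{2350}{-6239} + \frac{38}{-25983} = 2350 \left(- \frac{1}{6239}\right) + 38 \left(- \frac{1}{25983}\right) = - \frac{2350}{6239} - \frac{38}{25983} = - \frac{61297132}{162107937} \approx -0.37813$)
$\frac{F - 6866}{\left(-15828 + 14755\right) + 40728} = \frac{- \frac{61297132}{162107937} - 6866}{\left(-15828 + 14755\right) + 40728} = - \frac{1113094392574}{162107937 \left(-1073 + 40728\right)} = - \frac{1113094392574}{162107937 \cdot 39655} = \left(- \frac{1113094392574}{162107937}\right) \frac{1}{39655} = - \frac{1113094392574}{6428390241735}$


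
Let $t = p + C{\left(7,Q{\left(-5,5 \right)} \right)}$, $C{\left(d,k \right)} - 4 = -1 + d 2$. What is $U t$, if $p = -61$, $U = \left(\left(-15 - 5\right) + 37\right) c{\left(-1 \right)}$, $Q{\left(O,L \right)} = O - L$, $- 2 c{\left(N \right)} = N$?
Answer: $-374$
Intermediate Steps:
$c{\left(N \right)} = - \frac{N}{2}$
$U = \frac{17}{2}$ ($U = \left(\left(-15 - 5\right) + 37\right) \left(\left(- \frac{1}{2}\right) \left(-1\right)\right) = \left(\left(-15 - 5\right) + 37\right) \frac{1}{2} = \left(-20 + 37\right) \frac{1}{2} = 17 \cdot \frac{1}{2} = \frac{17}{2} \approx 8.5$)
$C{\left(d,k \right)} = 3 + 2 d$ ($C{\left(d,k \right)} = 4 + \left(-1 + d 2\right) = 4 + \left(-1 + 2 d\right) = 3 + 2 d$)
$t = -44$ ($t = -61 + \left(3 + 2 \cdot 7\right) = -61 + \left(3 + 14\right) = -61 + 17 = -44$)
$U t = \frac{17}{2} \left(-44\right) = -374$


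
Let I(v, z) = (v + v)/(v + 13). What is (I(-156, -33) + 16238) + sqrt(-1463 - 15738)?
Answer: 178642/11 + I*sqrt(17201) ≈ 16240.0 + 131.15*I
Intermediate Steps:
I(v, z) = 2*v/(13 + v) (I(v, z) = (2*v)/(13 + v) = 2*v/(13 + v))
(I(-156, -33) + 16238) + sqrt(-1463 - 15738) = (2*(-156)/(13 - 156) + 16238) + sqrt(-1463 - 15738) = (2*(-156)/(-143) + 16238) + sqrt(-17201) = (2*(-156)*(-1/143) + 16238) + I*sqrt(17201) = (24/11 + 16238) + I*sqrt(17201) = 178642/11 + I*sqrt(17201)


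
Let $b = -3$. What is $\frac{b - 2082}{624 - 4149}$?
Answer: $\frac{139}{235} \approx 0.59149$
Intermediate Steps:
$\frac{b - 2082}{624 - 4149} = \frac{-3 - 2082}{624 - 4149} = - \frac{2085}{-3525} = \left(-2085\right) \left(- \frac{1}{3525}\right) = \frac{139}{235}$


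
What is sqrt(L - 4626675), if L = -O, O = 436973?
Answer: 4*I*sqrt(316478) ≈ 2250.3*I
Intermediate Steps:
L = -436973 (L = -1*436973 = -436973)
sqrt(L - 4626675) = sqrt(-436973 - 4626675) = sqrt(-5063648) = 4*I*sqrt(316478)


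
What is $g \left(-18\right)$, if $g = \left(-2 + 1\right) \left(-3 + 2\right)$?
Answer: $-18$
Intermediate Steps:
$g = 1$ ($g = \left(-1\right) \left(-1\right) = 1$)
$g \left(-18\right) = 1 \left(-18\right) = -18$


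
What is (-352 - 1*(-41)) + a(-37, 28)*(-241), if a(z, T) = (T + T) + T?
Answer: -20555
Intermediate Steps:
a(z, T) = 3*T (a(z, T) = 2*T + T = 3*T)
(-352 - 1*(-41)) + a(-37, 28)*(-241) = (-352 - 1*(-41)) + (3*28)*(-241) = (-352 + 41) + 84*(-241) = -311 - 20244 = -20555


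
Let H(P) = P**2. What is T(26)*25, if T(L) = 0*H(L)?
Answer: 0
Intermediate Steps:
T(L) = 0 (T(L) = 0*L**2 = 0)
T(26)*25 = 0*25 = 0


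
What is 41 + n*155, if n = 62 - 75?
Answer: -1974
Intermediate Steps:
n = -13
41 + n*155 = 41 - 13*155 = 41 - 2015 = -1974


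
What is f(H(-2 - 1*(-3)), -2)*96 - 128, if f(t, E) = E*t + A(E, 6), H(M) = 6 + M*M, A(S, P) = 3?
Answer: -1184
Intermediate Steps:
H(M) = 6 + M²
f(t, E) = 3 + E*t (f(t, E) = E*t + 3 = 3 + E*t)
f(H(-2 - 1*(-3)), -2)*96 - 128 = (3 - 2*(6 + (-2 - 1*(-3))²))*96 - 128 = (3 - 2*(6 + (-2 + 3)²))*96 - 128 = (3 - 2*(6 + 1²))*96 - 128 = (3 - 2*(6 + 1))*96 - 128 = (3 - 2*7)*96 - 128 = (3 - 14)*96 - 128 = -11*96 - 128 = -1056 - 128 = -1184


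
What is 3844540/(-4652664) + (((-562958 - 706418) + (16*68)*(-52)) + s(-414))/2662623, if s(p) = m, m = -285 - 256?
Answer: -1367357237981/1032357514806 ≈ -1.3245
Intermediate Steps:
m = -541
s(p) = -541
3844540/(-4652664) + (((-562958 - 706418) + (16*68)*(-52)) + s(-414))/2662623 = 3844540/(-4652664) + (((-562958 - 706418) + (16*68)*(-52)) - 541)/2662623 = 3844540*(-1/4652664) + ((-1269376 + 1088*(-52)) - 541)*(1/2662623) = -961135/1163166 + ((-1269376 - 56576) - 541)*(1/2662623) = -961135/1163166 + (-1325952 - 541)*(1/2662623) = -961135/1163166 - 1326493*1/2662623 = -961135/1163166 - 1326493/2662623 = -1367357237981/1032357514806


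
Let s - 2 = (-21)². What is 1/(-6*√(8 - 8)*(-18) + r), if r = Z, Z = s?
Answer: 1/443 ≈ 0.0022573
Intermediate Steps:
s = 443 (s = 2 + (-21)² = 2 + 441 = 443)
Z = 443
r = 443
1/(-6*√(8 - 8)*(-18) + r) = 1/(-6*√(8 - 8)*(-18) + 443) = 1/(-6*√0*(-18) + 443) = 1/(-6*0*(-18) + 443) = 1/(0*(-18) + 443) = 1/(0 + 443) = 1/443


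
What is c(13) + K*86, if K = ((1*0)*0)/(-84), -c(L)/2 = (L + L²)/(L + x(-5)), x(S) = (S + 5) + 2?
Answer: -364/15 ≈ -24.267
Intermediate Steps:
x(S) = 7 + S (x(S) = (5 + S) + 2 = 7 + S)
c(L) = -2*(L + L²)/(2 + L) (c(L) = -2*(L + L²)/(L + (7 - 5)) = -2*(L + L²)/(L + 2) = -2*(L + L²)/(2 + L))
K = 0 (K = (0*0)*(-1/84) = 0*(-1/84) = 0)
c(13) + K*86 = -2*13*(1 + 13)/(2 + 13) + 0*86 = -2*13*14/15 + 0 = -2*13*1/15*14 + 0 = -364/15 + 0 = -364/15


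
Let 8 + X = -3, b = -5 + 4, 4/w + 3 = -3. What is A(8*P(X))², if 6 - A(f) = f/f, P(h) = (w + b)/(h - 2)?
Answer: 25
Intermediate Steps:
w = -⅔ (w = 4/(-3 - 3) = 4/(-6) = 4*(-⅙) = -⅔ ≈ -0.66667)
b = -1
X = -11 (X = -8 - 3 = -11)
P(h) = -5/(3*(-2 + h)) (P(h) = (-⅔ - 1)/(h - 2) = -5/(3*(-2 + h)))
A(f) = 5 (A(f) = 6 - f/f = 6 - 1*1 = 6 - 1 = 5)
A(8*P(X))² = 5² = 25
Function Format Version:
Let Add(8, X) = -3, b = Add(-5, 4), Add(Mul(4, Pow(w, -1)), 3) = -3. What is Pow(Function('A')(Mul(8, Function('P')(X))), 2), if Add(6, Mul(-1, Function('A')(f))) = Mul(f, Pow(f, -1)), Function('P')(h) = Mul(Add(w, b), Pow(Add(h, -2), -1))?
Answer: 25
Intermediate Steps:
w = Rational(-2, 3) (w = Mul(4, Pow(Add(-3, -3), -1)) = Mul(4, Pow(-6, -1)) = Mul(4, Rational(-1, 6)) = Rational(-2, 3) ≈ -0.66667)
b = -1
X = -11 (X = Add(-8, -3) = -11)
Function('P')(h) = Mul(Rational(-5, 3), Pow(Add(-2, h), -1)) (Function('P')(h) = Mul(Add(Rational(-2, 3), -1), Pow(Add(h, -2), -1)) = Mul(Rational(-5, 3), Pow(Add(-2, h), -1)))
Function('A')(f) = 5 (Function('A')(f) = Add(6, Mul(-1, Mul(f, Pow(f, -1)))) = Add(6, Mul(-1, 1)) = Add(6, -1) = 5)
Pow(Function('A')(Mul(8, Function('P')(X))), 2) = Pow(5, 2) = 25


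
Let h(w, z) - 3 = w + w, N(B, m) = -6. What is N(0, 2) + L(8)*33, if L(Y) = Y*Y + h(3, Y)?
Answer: 2403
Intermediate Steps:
h(w, z) = 3 + 2*w (h(w, z) = 3 + (w + w) = 3 + 2*w)
L(Y) = 9 + Y² (L(Y) = Y*Y + (3 + 2*3) = Y² + (3 + 6) = Y² + 9 = 9 + Y²)
N(0, 2) + L(8)*33 = -6 + (9 + 8²)*33 = -6 + (9 + 64)*33 = -6 + 73*33 = -6 + 2409 = 2403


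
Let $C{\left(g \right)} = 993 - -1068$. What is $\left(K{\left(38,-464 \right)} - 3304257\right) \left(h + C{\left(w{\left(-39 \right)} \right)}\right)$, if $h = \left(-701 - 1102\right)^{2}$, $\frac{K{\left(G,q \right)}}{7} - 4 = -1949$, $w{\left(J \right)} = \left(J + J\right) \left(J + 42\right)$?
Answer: $-10792606292640$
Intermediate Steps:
$w{\left(J \right)} = 2 J \left(42 + J\right)$
$K{\left(G,q \right)} = -13615$ ($K{\left(G,q \right)} = 28 + 7 \left(-1949\right) = 28 - 13643 = -13615$)
$h = 3250809$ ($h = \left(-1803\right)^{2} = 3250809$)
$C{\left(g \right)} = 2061$ ($C{\left(g \right)} = 993 + 1068 = 2061$)
$\left(K{\left(38,-464 \right)} - 3304257\right) \left(h + C{\left(w{\left(-39 \right)} \right)}\right) = \left(-13615 - 3304257\right) \left(3250809 + 2061\right) = \left(-3317872\right) 3252870 = -10792606292640$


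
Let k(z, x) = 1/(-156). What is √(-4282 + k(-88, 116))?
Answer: I*√26051727/78 ≈ 65.437*I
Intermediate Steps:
k(z, x) = -1/156
√(-4282 + k(-88, 116)) = √(-4282 - 1/156) = √(-667993/156) = I*√26051727/78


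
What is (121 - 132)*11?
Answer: -121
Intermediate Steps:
(121 - 132)*11 = -11*11 = -121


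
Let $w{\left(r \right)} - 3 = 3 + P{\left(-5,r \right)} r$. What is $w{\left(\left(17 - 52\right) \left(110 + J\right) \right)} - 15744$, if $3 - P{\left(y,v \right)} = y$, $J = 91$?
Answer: $-72018$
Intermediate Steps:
$P{\left(y,v \right)} = 3 - y$
$w{\left(r \right)} = 6 + 8 r$ ($w{\left(r \right)} = 3 + \left(3 + \left(3 - -5\right) r\right) = 3 + \left(3 + \left(3 + 5\right) r\right) = 3 + \left(3 + 8 r\right) = 6 + 8 r$)
$w{\left(\left(17 - 52\right) \left(110 + J\right) \right)} - 15744 = \left(6 + 8 \left(17 - 52\right) \left(110 + 91\right)\right) - 15744 = \left(6 + 8 \left(\left(-35\right) 201\right)\right) - 15744 = \left(6 + 8 \left(-7035\right)\right) - 15744 = \left(6 - 56280\right) - 15744 = -56274 - 15744 = -72018$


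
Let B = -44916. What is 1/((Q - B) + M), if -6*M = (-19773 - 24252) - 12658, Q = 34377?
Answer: 6/532441 ≈ 1.1269e-5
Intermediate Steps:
M = 56683/6 (M = -((-19773 - 24252) - 12658)/6 = -(-44025 - 12658)/6 = -⅙*(-56683) = 56683/6 ≈ 9447.2)
1/((Q - B) + M) = 1/((34377 - 1*(-44916)) + 56683/6) = 1/((34377 + 44916) + 56683/6) = 1/(79293 + 56683/6) = 1/(532441/6) = 6/532441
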